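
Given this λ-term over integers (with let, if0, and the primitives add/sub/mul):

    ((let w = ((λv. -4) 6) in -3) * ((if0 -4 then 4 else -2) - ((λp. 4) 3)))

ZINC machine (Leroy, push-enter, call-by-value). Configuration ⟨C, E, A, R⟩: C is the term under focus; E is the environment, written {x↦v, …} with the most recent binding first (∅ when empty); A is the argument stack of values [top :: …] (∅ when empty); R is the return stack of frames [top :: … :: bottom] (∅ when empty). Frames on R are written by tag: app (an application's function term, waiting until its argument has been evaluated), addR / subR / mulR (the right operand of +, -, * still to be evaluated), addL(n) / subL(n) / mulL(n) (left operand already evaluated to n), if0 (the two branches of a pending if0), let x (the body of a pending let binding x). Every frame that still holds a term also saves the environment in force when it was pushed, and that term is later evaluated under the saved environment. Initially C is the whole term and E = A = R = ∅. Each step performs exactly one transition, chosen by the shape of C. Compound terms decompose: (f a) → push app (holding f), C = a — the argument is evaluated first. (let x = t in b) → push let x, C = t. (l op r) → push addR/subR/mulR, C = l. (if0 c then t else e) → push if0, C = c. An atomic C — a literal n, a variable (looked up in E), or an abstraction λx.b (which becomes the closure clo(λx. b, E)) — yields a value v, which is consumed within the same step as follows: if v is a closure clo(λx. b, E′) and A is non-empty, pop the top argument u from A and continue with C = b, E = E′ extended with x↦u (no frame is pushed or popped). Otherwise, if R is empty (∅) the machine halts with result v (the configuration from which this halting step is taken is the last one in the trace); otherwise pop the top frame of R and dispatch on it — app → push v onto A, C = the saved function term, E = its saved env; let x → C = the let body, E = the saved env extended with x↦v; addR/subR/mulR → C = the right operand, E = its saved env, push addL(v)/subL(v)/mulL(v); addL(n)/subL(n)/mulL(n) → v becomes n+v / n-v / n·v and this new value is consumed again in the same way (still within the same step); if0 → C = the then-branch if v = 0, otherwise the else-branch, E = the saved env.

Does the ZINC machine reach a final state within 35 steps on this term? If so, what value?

Answer: 18

Derivation:
0. ⟨C=((let w = ((λv. -4) 6) in -3) * ((if0 -4 then 4 else -2) - ((λp. 4) 3))); E=∅; A=∅; R=∅⟩
1. ⟨C=(let w = ((λv. -4) 6) in -3); E=∅; A=∅; R=[mulR]⟩
2. ⟨C=((λv. -4) 6); E=∅; A=∅; R=[let w :: mulR]⟩
3. ⟨C=6; E=∅; A=∅; R=[app :: let w :: mulR]⟩
4. ⟨C=(λv. -4); E=∅; A=[6]; R=[let w :: mulR]⟩
5. ⟨C=-4; E={v↦6}; A=∅; R=[let w :: mulR]⟩
6. ⟨C=-3; E={w↦-4}; A=∅; R=[mulR]⟩
7. ⟨C=((if0 -4 then 4 else -2) - ((λp. 4) 3)); E=∅; A=∅; R=[mulL(-3)]⟩
8. ⟨C=(if0 -4 then 4 else -2); E=∅; A=∅; R=[subR :: mulL(-3)]⟩
9. ⟨C=-4; E=∅; A=∅; R=[if0 :: subR :: mulL(-3)]⟩
10. ⟨C=-2; E=∅; A=∅; R=[subR :: mulL(-3)]⟩
11. ⟨C=((λp. 4) 3); E=∅; A=∅; R=[subL(-2) :: mulL(-3)]⟩
12. ⟨C=3; E=∅; A=∅; R=[app :: subL(-2) :: mulL(-3)]⟩
13. ⟨C=(λp. 4); E=∅; A=[3]; R=[subL(-2) :: mulL(-3)]⟩
14. ⟨C=4; E={p↦3}; A=∅; R=[subL(-2) :: mulL(-3)]⟩
→ final value 18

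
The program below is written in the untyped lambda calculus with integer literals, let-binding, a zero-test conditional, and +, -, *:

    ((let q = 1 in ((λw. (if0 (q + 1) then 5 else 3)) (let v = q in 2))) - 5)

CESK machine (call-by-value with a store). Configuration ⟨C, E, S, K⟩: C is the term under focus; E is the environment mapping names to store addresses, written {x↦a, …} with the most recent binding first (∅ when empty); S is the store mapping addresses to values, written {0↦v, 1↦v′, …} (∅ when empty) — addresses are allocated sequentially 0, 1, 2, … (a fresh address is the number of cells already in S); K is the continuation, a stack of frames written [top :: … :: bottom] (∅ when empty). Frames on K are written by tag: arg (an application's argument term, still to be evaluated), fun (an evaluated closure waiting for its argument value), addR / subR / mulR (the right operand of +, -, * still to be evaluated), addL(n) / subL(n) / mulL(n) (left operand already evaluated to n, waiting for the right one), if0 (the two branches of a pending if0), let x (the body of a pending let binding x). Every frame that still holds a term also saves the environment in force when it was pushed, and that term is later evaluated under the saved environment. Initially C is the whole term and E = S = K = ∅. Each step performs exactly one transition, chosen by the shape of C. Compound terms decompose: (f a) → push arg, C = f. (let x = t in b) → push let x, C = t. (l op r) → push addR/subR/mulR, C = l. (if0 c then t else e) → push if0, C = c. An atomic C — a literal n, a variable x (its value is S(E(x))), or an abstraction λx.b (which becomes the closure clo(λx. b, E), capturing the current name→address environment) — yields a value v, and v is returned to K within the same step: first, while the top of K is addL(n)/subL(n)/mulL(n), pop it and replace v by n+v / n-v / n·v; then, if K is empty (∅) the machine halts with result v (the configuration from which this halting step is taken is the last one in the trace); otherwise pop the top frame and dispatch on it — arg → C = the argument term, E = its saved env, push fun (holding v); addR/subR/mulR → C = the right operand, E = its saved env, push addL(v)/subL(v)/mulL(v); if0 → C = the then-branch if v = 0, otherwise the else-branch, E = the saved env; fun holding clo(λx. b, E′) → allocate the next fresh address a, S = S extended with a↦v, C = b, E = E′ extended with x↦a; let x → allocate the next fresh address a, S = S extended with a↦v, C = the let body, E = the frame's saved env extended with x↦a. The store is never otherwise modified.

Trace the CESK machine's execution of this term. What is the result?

0. <C=((let q = 1 in ((λw. (if0 (q + 1) then 5 else 3)) (let v = q in 2))) - 5), E=∅, S=∅, K=∅>
1. <C=(let q = 1 in ((λw. (if0 (q + 1) then 5 else 3)) (let v = q in 2))), E=∅, S=∅, K=[subR]>
2. <C=1, E=∅, S=∅, K=[let q :: subR]>
3. <C=((λw. (if0 (q + 1) then 5 else 3)) (let v = q in 2)), E={q↦0}, S={0↦1}, K=[subR]>
4. <C=(λw. (if0 (q + 1) then 5 else 3)), E={q↦0}, S={0↦1}, K=[arg :: subR]>
5. <C=(let v = q in 2), E={q↦0}, S={0↦1}, K=[fun :: subR]>
6. <C=q, E={q↦0}, S={0↦1}, K=[let v :: fun :: subR]>
7. <C=2, E={v↦1, q↦0}, S={0↦1, 1↦1}, K=[fun :: subR]>
8. <C=(if0 (q + 1) then 5 else 3), E={w↦2, q↦0}, S={0↦1, 1↦1, 2↦2}, K=[subR]>
9. <C=(q + 1), E={w↦2, q↦0}, S={0↦1, 1↦1, 2↦2}, K=[if0 :: subR]>
10. <C=q, E={w↦2, q↦0}, S={0↦1, 1↦1, 2↦2}, K=[addR :: if0 :: subR]>
11. <C=1, E={w↦2, q↦0}, S={0↦1, 1↦1, 2↦2}, K=[addL(1) :: if0 :: subR]>
12. <C=3, E={w↦2, q↦0}, S={0↦1, 1↦1, 2↦2}, K=[subR]>
13. <C=5, E=∅, S={0↦1, 1↦1, 2↦2}, K=[subL(3)]>
→ final value -2

Answer: -2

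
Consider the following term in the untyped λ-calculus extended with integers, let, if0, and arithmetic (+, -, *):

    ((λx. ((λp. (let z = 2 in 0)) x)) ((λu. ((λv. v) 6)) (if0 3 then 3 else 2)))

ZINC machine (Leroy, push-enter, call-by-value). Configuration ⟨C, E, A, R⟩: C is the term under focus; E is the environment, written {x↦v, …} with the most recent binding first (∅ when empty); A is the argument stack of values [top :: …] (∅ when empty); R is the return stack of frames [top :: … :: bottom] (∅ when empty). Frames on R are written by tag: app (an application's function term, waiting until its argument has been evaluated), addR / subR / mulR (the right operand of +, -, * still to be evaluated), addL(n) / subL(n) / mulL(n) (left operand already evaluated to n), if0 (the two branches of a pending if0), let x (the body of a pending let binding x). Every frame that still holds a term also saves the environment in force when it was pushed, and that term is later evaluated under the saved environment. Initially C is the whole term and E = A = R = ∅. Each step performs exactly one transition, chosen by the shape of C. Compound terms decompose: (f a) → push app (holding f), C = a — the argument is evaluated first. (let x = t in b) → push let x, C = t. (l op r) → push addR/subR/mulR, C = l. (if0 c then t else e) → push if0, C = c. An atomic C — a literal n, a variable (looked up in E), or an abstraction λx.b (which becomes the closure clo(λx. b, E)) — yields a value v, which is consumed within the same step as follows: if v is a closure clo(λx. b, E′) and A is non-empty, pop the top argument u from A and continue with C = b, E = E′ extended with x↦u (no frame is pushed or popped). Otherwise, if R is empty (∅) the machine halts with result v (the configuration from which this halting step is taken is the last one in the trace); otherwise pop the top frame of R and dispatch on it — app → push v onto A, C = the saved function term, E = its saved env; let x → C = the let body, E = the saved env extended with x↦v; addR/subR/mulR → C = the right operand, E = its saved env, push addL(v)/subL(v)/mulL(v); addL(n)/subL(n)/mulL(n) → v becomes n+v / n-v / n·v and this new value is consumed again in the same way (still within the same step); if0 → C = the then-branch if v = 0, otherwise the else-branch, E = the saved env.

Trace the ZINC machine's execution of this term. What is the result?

Answer: 0

Machine steps:
t=0: [C=((λx. ((λp. (let z = 2 in 0)) x)) ((λu. ((λv. v) 6)) (if0 3 then 3 else 2))) | E=∅ | A=∅ | R=∅]
t=1: [C=((λu. ((λv. v) 6)) (if0 3 then 3 else 2)) | E=∅ | A=∅ | R=[app]]
t=2: [C=(if0 3 then 3 else 2) | E=∅ | A=∅ | R=[app :: app]]
t=3: [C=3 | E=∅ | A=∅ | R=[if0 :: app :: app]]
t=4: [C=2 | E=∅ | A=∅ | R=[app :: app]]
t=5: [C=(λu. ((λv. v) 6)) | E=∅ | A=[2] | R=[app]]
t=6: [C=((λv. v) 6) | E={u↦2} | A=∅ | R=[app]]
t=7: [C=6 | E={u↦2} | A=∅ | R=[app :: app]]
t=8: [C=(λv. v) | E={u↦2} | A=[6] | R=[app]]
t=9: [C=v | E={v↦6, u↦2} | A=∅ | R=[app]]
t=10: [C=(λx. ((λp. (let z = 2 in 0)) x)) | E=∅ | A=[6] | R=∅]
t=11: [C=((λp. (let z = 2 in 0)) x) | E={x↦6} | A=∅ | R=∅]
t=12: [C=x | E={x↦6} | A=∅ | R=[app]]
t=13: [C=(λp. (let z = 2 in 0)) | E={x↦6} | A=[6] | R=∅]
t=14: [C=(let z = 2 in 0) | E={p↦6, x↦6} | A=∅ | R=∅]
t=15: [C=2 | E={p↦6, x↦6} | A=∅ | R=[let z]]
t=16: [C=0 | E={z↦2, p↦6, x↦6} | A=∅ | R=∅]
→ final value 0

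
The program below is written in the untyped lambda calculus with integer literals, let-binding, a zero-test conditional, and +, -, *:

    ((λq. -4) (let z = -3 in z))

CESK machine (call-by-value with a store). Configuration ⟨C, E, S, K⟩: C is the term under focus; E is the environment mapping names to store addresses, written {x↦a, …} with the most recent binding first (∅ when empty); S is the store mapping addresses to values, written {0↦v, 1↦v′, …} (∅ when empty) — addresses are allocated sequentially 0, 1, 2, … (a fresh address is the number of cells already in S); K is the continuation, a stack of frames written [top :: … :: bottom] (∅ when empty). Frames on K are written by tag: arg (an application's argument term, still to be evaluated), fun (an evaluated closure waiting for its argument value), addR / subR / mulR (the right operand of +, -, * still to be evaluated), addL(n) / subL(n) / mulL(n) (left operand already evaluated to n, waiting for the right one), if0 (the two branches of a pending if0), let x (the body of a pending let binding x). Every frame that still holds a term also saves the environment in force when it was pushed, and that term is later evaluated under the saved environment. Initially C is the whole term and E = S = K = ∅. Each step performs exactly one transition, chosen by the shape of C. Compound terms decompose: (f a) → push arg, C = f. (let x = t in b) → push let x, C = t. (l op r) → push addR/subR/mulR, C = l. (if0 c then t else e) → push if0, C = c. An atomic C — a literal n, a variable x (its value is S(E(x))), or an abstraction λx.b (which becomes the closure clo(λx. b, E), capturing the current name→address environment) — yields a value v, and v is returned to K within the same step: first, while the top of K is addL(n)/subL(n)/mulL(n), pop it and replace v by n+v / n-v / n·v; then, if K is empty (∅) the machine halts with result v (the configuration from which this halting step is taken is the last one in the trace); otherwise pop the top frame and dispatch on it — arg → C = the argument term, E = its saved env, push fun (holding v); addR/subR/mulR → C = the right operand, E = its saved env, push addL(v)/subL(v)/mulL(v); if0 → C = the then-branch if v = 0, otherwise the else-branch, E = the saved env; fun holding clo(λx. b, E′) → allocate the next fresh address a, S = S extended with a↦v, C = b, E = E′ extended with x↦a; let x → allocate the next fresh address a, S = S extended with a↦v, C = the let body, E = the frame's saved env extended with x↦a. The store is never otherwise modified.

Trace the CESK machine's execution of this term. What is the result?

Answer: -4

Machine steps:
[0] [C=((λq. -4) (let z = -3 in z)) | E=∅ | S=∅ | K=∅]
[1] [C=(λq. -4) | E=∅ | S=∅ | K=[arg]]
[2] [C=(let z = -3 in z) | E=∅ | S=∅ | K=[fun]]
[3] [C=-3 | E=∅ | S=∅ | K=[let z :: fun]]
[4] [C=z | E={z↦0} | S={0↦-3} | K=[fun]]
[5] [C=-4 | E={q↦1} | S={0↦-3, 1↦-3} | K=∅]
→ final value -4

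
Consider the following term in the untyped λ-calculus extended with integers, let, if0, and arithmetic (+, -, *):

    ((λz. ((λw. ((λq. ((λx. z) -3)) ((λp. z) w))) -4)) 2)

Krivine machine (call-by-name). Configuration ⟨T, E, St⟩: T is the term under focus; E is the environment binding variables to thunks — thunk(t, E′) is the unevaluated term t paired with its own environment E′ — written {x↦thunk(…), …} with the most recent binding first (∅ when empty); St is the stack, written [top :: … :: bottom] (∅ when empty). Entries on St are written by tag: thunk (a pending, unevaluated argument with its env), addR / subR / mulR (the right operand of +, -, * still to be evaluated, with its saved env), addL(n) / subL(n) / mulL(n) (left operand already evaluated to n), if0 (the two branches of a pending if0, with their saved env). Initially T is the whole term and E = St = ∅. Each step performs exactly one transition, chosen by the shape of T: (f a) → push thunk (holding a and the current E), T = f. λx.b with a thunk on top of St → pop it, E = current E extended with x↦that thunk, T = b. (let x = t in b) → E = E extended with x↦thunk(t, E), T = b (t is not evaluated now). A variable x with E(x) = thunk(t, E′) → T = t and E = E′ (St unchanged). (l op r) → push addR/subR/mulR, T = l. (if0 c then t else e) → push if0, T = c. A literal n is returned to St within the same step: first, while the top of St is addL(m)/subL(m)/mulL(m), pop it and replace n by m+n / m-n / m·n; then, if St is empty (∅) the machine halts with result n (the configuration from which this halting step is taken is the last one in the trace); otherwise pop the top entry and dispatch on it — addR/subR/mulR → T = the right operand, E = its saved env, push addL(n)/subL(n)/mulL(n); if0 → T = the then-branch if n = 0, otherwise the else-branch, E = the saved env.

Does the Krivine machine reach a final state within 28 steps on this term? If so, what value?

Answer: 2

Derivation:
step 0: ⟨T=((λz. ((λw. ((λq. ((λx. z) -3)) ((λp. z) w))) -4)) 2); E=∅; St=∅⟩
step 1: ⟨T=(λz. ((λw. ((λq. ((λx. z) -3)) ((λp. z) w))) -4)); E=∅; St=[thunk]⟩
step 2: ⟨T=((λw. ((λq. ((λx. z) -3)) ((λp. z) w))) -4); E={z↦thunk(2, ∅)}; St=∅⟩
step 3: ⟨T=(λw. ((λq. ((λx. z) -3)) ((λp. z) w))); E={z↦thunk(2, ∅)}; St=[thunk]⟩
step 4: ⟨T=((λq. ((λx. z) -3)) ((λp. z) w)); E={w↦thunk(-4, {z↦thunk(2, ∅)}), z↦thunk(2, ∅)}; St=∅⟩
step 5: ⟨T=(λq. ((λx. z) -3)); E={w↦thunk(-4, {z↦thunk(2, ∅)}), z↦thunk(2, ∅)}; St=[thunk]⟩
step 6: ⟨T=((λx. z) -3); E={q↦thunk(((λp. z) w), {w↦thunk(-4, {z↦thunk(2, ∅)}), z↦thunk(2, ∅)}), w↦thunk(-4, {z↦thunk(2, ∅)}), z↦thunk(2, ∅)}; St=∅⟩
step 7: ⟨T=(λx. z); E={q↦thunk(((λp. z) w), {w↦thunk(-4, {z↦thunk(2, ∅)}), z↦thunk(2, ∅)}), w↦thunk(-4, {z↦thunk(2, ∅)}), z↦thunk(2, ∅)}; St=[thunk]⟩
step 8: ⟨T=z; E={x↦thunk(-3, {q↦thunk(((λp. z) w), {w↦thunk(-4, {z↦thunk(2, ∅)}), z↦thunk(2, ∅)}), w↦thunk(-4, {z↦thunk(2, ∅)}), z↦thunk(2, ∅)}), q↦thunk(((λp. z) w), {w↦thunk(-4, {z↦thunk(2, ∅)}), z↦thunk(2, ∅)}), w↦thunk(-4, {z↦thunk(2, ∅)}), z↦thunk(2, ∅)}; St=∅⟩
step 9: ⟨T=2; E=∅; St=∅⟩
→ final value 2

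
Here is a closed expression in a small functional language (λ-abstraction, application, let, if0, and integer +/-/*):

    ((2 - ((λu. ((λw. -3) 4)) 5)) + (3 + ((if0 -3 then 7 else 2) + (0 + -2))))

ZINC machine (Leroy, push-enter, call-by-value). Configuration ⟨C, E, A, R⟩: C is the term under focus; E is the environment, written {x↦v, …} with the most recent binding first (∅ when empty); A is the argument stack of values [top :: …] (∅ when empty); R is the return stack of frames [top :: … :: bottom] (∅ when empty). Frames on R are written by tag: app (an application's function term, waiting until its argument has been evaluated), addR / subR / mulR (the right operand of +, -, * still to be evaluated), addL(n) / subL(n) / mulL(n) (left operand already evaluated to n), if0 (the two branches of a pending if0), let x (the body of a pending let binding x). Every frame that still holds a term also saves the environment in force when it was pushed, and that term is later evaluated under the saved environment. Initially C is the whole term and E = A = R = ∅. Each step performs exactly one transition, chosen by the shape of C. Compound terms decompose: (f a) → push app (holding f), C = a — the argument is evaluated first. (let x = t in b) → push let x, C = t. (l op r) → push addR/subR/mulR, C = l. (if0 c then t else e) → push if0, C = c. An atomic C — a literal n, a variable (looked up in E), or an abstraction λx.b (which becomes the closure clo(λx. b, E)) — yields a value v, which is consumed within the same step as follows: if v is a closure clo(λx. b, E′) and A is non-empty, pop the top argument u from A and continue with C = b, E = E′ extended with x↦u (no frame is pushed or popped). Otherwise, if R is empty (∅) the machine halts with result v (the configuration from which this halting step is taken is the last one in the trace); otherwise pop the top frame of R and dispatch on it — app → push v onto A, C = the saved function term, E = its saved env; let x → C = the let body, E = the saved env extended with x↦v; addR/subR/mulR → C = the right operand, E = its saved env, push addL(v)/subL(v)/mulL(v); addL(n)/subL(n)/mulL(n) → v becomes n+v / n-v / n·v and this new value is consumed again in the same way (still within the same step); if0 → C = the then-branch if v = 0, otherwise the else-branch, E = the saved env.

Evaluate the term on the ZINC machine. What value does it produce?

Answer: 8

Machine steps:
[0] ⟨C=((2 - ((λu. ((λw. -3) 4)) 5)) + (3 + ((if0 -3 then 7 else 2) + (0 + -2)))); E=∅; A=∅; R=∅⟩
[1] ⟨C=(2 - ((λu. ((λw. -3) 4)) 5)); E=∅; A=∅; R=[addR]⟩
[2] ⟨C=2; E=∅; A=∅; R=[subR :: addR]⟩
[3] ⟨C=((λu. ((λw. -3) 4)) 5); E=∅; A=∅; R=[subL(2) :: addR]⟩
[4] ⟨C=5; E=∅; A=∅; R=[app :: subL(2) :: addR]⟩
[5] ⟨C=(λu. ((λw. -3) 4)); E=∅; A=[5]; R=[subL(2) :: addR]⟩
[6] ⟨C=((λw. -3) 4); E={u↦5}; A=∅; R=[subL(2) :: addR]⟩
[7] ⟨C=4; E={u↦5}; A=∅; R=[app :: subL(2) :: addR]⟩
[8] ⟨C=(λw. -3); E={u↦5}; A=[4]; R=[subL(2) :: addR]⟩
[9] ⟨C=-3; E={w↦4, u↦5}; A=∅; R=[subL(2) :: addR]⟩
[10] ⟨C=(3 + ((if0 -3 then 7 else 2) + (0 + -2))); E=∅; A=∅; R=[addL(5)]⟩
[11] ⟨C=3; E=∅; A=∅; R=[addR :: addL(5)]⟩
[12] ⟨C=((if0 -3 then 7 else 2) + (0 + -2)); E=∅; A=∅; R=[addL(3) :: addL(5)]⟩
[13] ⟨C=(if0 -3 then 7 else 2); E=∅; A=∅; R=[addR :: addL(3) :: addL(5)]⟩
[14] ⟨C=-3; E=∅; A=∅; R=[if0 :: addR :: addL(3) :: addL(5)]⟩
[15] ⟨C=2; E=∅; A=∅; R=[addR :: addL(3) :: addL(5)]⟩
[16] ⟨C=(0 + -2); E=∅; A=∅; R=[addL(2) :: addL(3) :: addL(5)]⟩
[17] ⟨C=0; E=∅; A=∅; R=[addR :: addL(2) :: addL(3) :: addL(5)]⟩
[18] ⟨C=-2; E=∅; A=∅; R=[addL(0) :: addL(2) :: addL(3) :: addL(5)]⟩
→ final value 8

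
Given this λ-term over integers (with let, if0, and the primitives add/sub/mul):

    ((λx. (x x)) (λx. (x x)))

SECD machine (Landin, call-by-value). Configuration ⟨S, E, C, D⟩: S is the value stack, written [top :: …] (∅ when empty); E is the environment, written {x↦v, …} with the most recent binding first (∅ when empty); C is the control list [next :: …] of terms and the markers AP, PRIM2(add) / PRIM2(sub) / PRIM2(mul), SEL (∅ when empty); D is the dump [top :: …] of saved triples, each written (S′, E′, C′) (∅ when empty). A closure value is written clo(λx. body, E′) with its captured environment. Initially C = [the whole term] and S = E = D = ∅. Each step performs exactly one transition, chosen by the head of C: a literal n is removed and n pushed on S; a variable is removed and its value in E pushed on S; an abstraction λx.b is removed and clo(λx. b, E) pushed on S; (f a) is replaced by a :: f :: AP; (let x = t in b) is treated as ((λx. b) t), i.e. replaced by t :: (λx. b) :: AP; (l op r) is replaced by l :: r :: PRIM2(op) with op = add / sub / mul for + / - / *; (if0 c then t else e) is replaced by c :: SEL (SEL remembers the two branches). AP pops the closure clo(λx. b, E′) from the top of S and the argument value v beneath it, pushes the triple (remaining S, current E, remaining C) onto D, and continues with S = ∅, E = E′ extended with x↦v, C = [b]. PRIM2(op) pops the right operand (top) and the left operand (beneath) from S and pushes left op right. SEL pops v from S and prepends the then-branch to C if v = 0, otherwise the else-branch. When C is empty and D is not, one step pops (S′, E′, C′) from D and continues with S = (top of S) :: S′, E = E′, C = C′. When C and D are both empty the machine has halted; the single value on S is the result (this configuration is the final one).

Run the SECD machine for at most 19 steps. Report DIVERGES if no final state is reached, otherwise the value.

step 0: [S=∅ | E=∅ | C=[((λx. (x x)) (λx. (x x)))] | D=∅]
step 1: [S=∅ | E=∅ | C=[(λx. (x x)) :: (λx. (x x)) :: AP] | D=∅]
step 2: [S=[clo(λx. (x x), ∅)] | E=∅ | C=[(λx. (x x)) :: AP] | D=∅]
step 3: [S=[clo(λx. (x x), ∅) :: clo(λx. (x x), ∅)] | E=∅ | C=[AP] | D=∅]
step 4: [S=∅ | E={x↦clo(λx. (x x), ∅)} | C=[(x x)] | D=[(∅, ∅, ∅)]]
step 5: [S=∅ | E={x↦clo(λx. (x x), ∅)} | C=[x :: x :: AP] | D=[(∅, ∅, ∅)]]
step 6: [S=[clo(λx. (x x), ∅)] | E={x↦clo(λx. (x x), ∅)} | C=[x :: AP] | D=[(∅, ∅, ∅)]]
step 7: [S=[clo(λx. (x x), ∅) :: clo(λx. (x x), ∅)] | E={x↦clo(λx. (x x), ∅)} | C=[AP] | D=[(∅, ∅, ∅)]]
step 8: [S=∅ | E={x↦clo(λx. (x x), ∅)} | C=[(x x)] | D=[(∅, {x↦clo(λx. (x x), ∅)}, ∅) :: (∅, ∅, ∅)]]
step 9: [S=∅ | E={x↦clo(λx. (x x), ∅)} | C=[x :: x :: AP] | D=[(∅, {x↦clo(λx. (x x), ∅)}, ∅) :: (∅, ∅, ∅)]]
step 10: [S=[clo(λx. (x x), ∅)] | E={x↦clo(λx. (x x), ∅)} | C=[x :: AP] | D=[(∅, {x↦clo(λx. (x x), ∅)}, ∅) :: (∅, ∅, ∅)]]
step 11: [S=[clo(λx. (x x), ∅) :: clo(λx. (x x), ∅)] | E={x↦clo(λx. (x x), ∅)} | C=[AP] | D=[(∅, {x↦clo(λx. (x x), ∅)}, ∅) :: (∅, ∅, ∅)]]
step 12: [S=∅ | E={x↦clo(λx. (x x), ∅)} | C=[(x x)] | D=[(∅, {x↦clo(λx. (x x), ∅)}, ∅) :: (∅, {x↦clo(λx. (x x), ∅)}, ∅) :: (∅, ∅, ∅)]]
step 13: [S=∅ | E={x↦clo(λx. (x x), ∅)} | C=[x :: x :: AP] | D=[(∅, {x↦clo(λx. (x x), ∅)}, ∅) :: (∅, {x↦clo(λx. (x x), ∅)}, ∅) :: (∅, ∅, ∅)]]
step 14: [S=[clo(λx. (x x), ∅)] | E={x↦clo(λx. (x x), ∅)} | C=[x :: AP] | D=[(∅, {x↦clo(λx. (x x), ∅)}, ∅) :: (∅, {x↦clo(λx. (x x), ∅)}, ∅) :: (∅, ∅, ∅)]]
step 15: [S=[clo(λx. (x x), ∅) :: clo(λx. (x x), ∅)] | E={x↦clo(λx. (x x), ∅)} | C=[AP] | D=[(∅, {x↦clo(λx. (x x), ∅)}, ∅) :: (∅, {x↦clo(λx. (x x), ∅)}, ∅) :: (∅, ∅, ∅)]]
step 16: [S=∅ | E={x↦clo(λx. (x x), ∅)} | C=[(x x)] | D=[(∅, {x↦clo(λx. (x x), ∅)}, ∅) :: (∅, {x↦clo(λx. (x x), ∅)}, ∅) :: (∅, {x↦clo(λx. (x x), ∅)}, ∅) :: (∅, ∅, ∅)]]
step 17: [S=∅ | E={x↦clo(λx. (x x), ∅)} | C=[x :: x :: AP] | D=[(∅, {x↦clo(λx. (x x), ∅)}, ∅) :: (∅, {x↦clo(λx. (x x), ∅)}, ∅) :: (∅, {x↦clo(λx. (x x), ∅)}, ∅) :: (∅, ∅, ∅)]]
step 18: [S=[clo(λx. (x x), ∅)] | E={x↦clo(λx. (x x), ∅)} | C=[x :: AP] | D=[(∅, {x↦clo(λx. (x x), ∅)}, ∅) :: (∅, {x↦clo(λx. (x x), ∅)}, ∅) :: (∅, {x↦clo(λx. (x x), ∅)}, ∅) :: (∅, ∅, ∅)]]
step 19: [S=[clo(λx. (x x), ∅) :: clo(λx. (x x), ∅)] | E={x↦clo(λx. (x x), ∅)} | C=[AP] | D=[(∅, {x↦clo(λx. (x x), ∅)}, ∅) :: (∅, {x↦clo(λx. (x x), ∅)}, ∅) :: (∅, {x↦clo(λx. (x x), ∅)}, ∅) :: (∅, ∅, ∅)]]
→ 19 transitions taken and the configuration is still not final: no result within 19 steps

Answer: DIVERGES (no final state within 19 steps)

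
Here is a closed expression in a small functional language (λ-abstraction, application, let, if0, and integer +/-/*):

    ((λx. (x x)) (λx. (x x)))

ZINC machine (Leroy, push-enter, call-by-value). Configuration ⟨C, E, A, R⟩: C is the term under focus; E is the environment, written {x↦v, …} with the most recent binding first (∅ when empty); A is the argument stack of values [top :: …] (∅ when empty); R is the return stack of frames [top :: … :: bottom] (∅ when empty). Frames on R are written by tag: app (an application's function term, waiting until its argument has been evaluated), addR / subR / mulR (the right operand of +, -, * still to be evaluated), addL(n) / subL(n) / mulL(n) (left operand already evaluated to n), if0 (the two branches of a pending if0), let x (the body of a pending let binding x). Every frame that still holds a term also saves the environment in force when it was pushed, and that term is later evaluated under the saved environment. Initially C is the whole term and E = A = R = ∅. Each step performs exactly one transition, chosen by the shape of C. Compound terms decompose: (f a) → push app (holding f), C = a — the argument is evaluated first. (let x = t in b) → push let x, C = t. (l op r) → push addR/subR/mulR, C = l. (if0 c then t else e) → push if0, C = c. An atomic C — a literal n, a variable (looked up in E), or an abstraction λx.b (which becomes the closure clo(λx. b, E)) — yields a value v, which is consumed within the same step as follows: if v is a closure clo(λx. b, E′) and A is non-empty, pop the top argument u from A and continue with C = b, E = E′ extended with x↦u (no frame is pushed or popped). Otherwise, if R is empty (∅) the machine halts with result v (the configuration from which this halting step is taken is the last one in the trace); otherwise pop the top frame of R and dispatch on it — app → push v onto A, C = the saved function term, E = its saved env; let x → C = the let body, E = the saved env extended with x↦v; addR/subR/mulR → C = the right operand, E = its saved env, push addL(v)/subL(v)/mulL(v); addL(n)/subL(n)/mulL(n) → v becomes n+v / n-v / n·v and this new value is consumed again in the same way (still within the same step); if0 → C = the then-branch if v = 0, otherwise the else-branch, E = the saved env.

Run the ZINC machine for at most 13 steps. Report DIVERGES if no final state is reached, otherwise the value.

0. [C=((λx. (x x)) (λx. (x x))) | E=∅ | A=∅ | R=∅]
1. [C=(λx. (x x)) | E=∅ | A=∅ | R=[app]]
2. [C=(λx. (x x)) | E=∅ | A=[clo(λx. (x x), ∅)] | R=∅]
3. [C=(x x) | E={x↦clo(λx. (x x), ∅)} | A=∅ | R=∅]
4. [C=x | E={x↦clo(λx. (x x), ∅)} | A=∅ | R=[app]]
5. [C=x | E={x↦clo(λx. (x x), ∅)} | A=[clo(λx. (x x), ∅)] | R=∅]
… configuration repeats with period 3 (steps 3–5 recur indefinitely) …

Answer: DIVERGES (no final state within 13 steps)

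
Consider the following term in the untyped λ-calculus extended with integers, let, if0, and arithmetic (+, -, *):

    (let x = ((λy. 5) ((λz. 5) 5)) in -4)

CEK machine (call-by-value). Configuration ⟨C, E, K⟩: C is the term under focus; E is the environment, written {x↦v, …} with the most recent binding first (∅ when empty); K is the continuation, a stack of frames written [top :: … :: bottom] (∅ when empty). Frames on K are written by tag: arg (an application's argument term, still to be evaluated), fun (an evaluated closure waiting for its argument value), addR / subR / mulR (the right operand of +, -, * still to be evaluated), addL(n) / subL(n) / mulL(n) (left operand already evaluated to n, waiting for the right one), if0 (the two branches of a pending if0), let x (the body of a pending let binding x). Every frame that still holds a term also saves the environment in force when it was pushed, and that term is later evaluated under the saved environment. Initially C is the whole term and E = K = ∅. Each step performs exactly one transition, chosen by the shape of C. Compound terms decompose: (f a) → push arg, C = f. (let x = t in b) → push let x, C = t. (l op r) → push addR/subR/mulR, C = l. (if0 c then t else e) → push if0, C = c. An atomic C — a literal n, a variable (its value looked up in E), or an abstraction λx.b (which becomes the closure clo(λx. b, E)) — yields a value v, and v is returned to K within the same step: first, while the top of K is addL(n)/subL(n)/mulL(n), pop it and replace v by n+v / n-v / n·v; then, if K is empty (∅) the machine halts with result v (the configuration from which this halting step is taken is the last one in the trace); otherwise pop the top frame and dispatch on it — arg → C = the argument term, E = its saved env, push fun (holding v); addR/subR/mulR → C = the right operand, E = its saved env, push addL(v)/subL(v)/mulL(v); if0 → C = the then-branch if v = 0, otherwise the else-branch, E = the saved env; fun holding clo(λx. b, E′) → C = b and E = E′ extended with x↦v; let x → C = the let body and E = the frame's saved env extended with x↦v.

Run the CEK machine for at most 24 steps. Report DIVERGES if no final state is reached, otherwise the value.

Answer: -4

Derivation:
t=0: [C=(let x = ((λy. 5) ((λz. 5) 5)) in -4) | E=∅ | K=∅]
t=1: [C=((λy. 5) ((λz. 5) 5)) | E=∅ | K=[let x]]
t=2: [C=(λy. 5) | E=∅ | K=[arg :: let x]]
t=3: [C=((λz. 5) 5) | E=∅ | K=[fun :: let x]]
t=4: [C=(λz. 5) | E=∅ | K=[arg :: fun :: let x]]
t=5: [C=5 | E=∅ | K=[fun :: fun :: let x]]
t=6: [C=5 | E={z↦5} | K=[fun :: let x]]
t=7: [C=5 | E={y↦5} | K=[let x]]
t=8: [C=-4 | E={x↦5} | K=∅]
→ final value -4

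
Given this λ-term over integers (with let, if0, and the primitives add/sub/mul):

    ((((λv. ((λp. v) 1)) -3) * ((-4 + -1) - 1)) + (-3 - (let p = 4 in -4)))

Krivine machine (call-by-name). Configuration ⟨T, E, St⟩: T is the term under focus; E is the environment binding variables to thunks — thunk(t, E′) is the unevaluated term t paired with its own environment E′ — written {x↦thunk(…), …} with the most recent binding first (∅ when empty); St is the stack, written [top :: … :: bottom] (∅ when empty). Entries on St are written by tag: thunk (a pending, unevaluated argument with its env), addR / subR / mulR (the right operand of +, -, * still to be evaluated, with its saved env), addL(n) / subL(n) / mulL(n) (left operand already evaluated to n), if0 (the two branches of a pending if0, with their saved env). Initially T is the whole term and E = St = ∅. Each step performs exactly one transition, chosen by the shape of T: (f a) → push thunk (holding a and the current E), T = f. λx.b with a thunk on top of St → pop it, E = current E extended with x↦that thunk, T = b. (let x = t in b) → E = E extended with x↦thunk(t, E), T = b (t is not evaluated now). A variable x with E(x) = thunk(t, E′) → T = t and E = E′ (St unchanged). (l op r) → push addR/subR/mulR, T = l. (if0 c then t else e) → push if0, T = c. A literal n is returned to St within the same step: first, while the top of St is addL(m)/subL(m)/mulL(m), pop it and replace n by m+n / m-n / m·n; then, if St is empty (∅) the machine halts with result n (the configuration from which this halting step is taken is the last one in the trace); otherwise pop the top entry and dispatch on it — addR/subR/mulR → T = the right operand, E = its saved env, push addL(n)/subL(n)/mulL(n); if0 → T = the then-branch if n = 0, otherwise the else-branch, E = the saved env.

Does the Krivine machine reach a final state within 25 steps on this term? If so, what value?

Answer: 19

Execution trace:
step 0: ⟨T=((((λv. ((λp. v) 1)) -3) * ((-4 + -1) - 1)) + (-3 - (let p = 4 in -4))); E=∅; St=∅⟩
step 1: ⟨T=(((λv. ((λp. v) 1)) -3) * ((-4 + -1) - 1)); E=∅; St=[addR]⟩
step 2: ⟨T=((λv. ((λp. v) 1)) -3); E=∅; St=[mulR :: addR]⟩
step 3: ⟨T=(λv. ((λp. v) 1)); E=∅; St=[thunk :: mulR :: addR]⟩
step 4: ⟨T=((λp. v) 1); E={v↦thunk(-3, ∅)}; St=[mulR :: addR]⟩
step 5: ⟨T=(λp. v); E={v↦thunk(-3, ∅)}; St=[thunk :: mulR :: addR]⟩
step 6: ⟨T=v; E={p↦thunk(1, {v↦thunk(-3, ∅)}), v↦thunk(-3, ∅)}; St=[mulR :: addR]⟩
step 7: ⟨T=-3; E=∅; St=[mulR :: addR]⟩
step 8: ⟨T=((-4 + -1) - 1); E=∅; St=[mulL(-3) :: addR]⟩
step 9: ⟨T=(-4 + -1); E=∅; St=[subR :: mulL(-3) :: addR]⟩
step 10: ⟨T=-4; E=∅; St=[addR :: subR :: mulL(-3) :: addR]⟩
step 11: ⟨T=-1; E=∅; St=[addL(-4) :: subR :: mulL(-3) :: addR]⟩
step 12: ⟨T=1; E=∅; St=[subL(-5) :: mulL(-3) :: addR]⟩
step 13: ⟨T=(-3 - (let p = 4 in -4)); E=∅; St=[addL(18)]⟩
step 14: ⟨T=-3; E=∅; St=[subR :: addL(18)]⟩
step 15: ⟨T=(let p = 4 in -4); E=∅; St=[subL(-3) :: addL(18)]⟩
step 16: ⟨T=-4; E={p↦thunk(4, ∅)}; St=[subL(-3) :: addL(18)]⟩
→ final value 19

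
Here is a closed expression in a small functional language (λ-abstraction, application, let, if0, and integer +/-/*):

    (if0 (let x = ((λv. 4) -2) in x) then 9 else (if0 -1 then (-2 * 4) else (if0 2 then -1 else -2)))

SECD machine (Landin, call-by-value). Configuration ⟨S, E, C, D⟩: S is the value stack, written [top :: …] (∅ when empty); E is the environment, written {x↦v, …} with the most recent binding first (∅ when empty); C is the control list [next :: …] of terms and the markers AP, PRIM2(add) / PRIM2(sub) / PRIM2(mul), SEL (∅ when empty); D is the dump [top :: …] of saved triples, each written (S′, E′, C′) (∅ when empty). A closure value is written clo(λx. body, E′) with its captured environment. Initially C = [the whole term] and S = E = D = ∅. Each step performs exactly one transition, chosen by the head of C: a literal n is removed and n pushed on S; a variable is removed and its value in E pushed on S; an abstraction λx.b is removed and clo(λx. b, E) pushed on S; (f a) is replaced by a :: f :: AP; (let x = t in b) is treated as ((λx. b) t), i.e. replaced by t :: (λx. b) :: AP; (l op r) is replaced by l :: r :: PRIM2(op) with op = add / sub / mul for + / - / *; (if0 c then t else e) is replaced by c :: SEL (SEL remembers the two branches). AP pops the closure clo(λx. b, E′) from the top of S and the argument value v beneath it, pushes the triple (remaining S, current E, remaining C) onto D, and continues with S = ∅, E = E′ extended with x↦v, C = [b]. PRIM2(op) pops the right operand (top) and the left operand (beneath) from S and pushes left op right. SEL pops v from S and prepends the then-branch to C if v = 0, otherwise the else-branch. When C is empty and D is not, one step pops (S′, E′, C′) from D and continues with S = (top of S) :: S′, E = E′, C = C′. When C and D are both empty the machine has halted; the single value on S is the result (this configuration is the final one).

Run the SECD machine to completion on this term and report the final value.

Answer: -2

Execution trace:
t=0: [S=∅ | E=∅ | C=[(if0 (let x = ((λv. 4) -2) in x) then 9 else (if0 -1 then (-2 * 4) else (if0 2 then -1 else -2)))] | D=∅]
t=1: [S=∅ | E=∅ | C=[(let x = ((λv. 4) -2) in x) :: SEL] | D=∅]
t=2: [S=∅ | E=∅ | C=[((λv. 4) -2) :: (λx. x) :: AP :: SEL] | D=∅]
t=3: [S=∅ | E=∅ | C=[-2 :: (λv. 4) :: AP :: (λx. x) :: AP :: SEL] | D=∅]
t=4: [S=[-2] | E=∅ | C=[(λv. 4) :: AP :: (λx. x) :: AP :: SEL] | D=∅]
t=5: [S=[clo(λv. 4, ∅) :: -2] | E=∅ | C=[AP :: (λx. x) :: AP :: SEL] | D=∅]
t=6: [S=∅ | E={v↦-2} | C=[4] | D=[(∅, ∅, [(λx. x) :: AP :: SEL])]]
t=7: [S=[4] | E={v↦-2} | C=∅ | D=[(∅, ∅, [(λx. x) :: AP :: SEL])]]
t=8: [S=[4] | E=∅ | C=[(λx. x) :: AP :: SEL] | D=∅]
t=9: [S=[clo(λx. x, ∅) :: 4] | E=∅ | C=[AP :: SEL] | D=∅]
t=10: [S=∅ | E={x↦4} | C=[x] | D=[(∅, ∅, [SEL])]]
t=11: [S=[4] | E={x↦4} | C=∅ | D=[(∅, ∅, [SEL])]]
t=12: [S=[4] | E=∅ | C=[SEL] | D=∅]
t=13: [S=∅ | E=∅ | C=[(if0 -1 then (-2 * 4) else (if0 2 then -1 else -2))] | D=∅]
t=14: [S=∅ | E=∅ | C=[-1 :: SEL] | D=∅]
t=15: [S=[-1] | E=∅ | C=[SEL] | D=∅]
t=16: [S=∅ | E=∅ | C=[(if0 2 then -1 else -2)] | D=∅]
t=17: [S=∅ | E=∅ | C=[2 :: SEL] | D=∅]
t=18: [S=[2] | E=∅ | C=[SEL] | D=∅]
t=19: [S=∅ | E=∅ | C=[-2] | D=∅]
t=20: [S=[-2] | E=∅ | C=∅ | D=∅]
→ final value -2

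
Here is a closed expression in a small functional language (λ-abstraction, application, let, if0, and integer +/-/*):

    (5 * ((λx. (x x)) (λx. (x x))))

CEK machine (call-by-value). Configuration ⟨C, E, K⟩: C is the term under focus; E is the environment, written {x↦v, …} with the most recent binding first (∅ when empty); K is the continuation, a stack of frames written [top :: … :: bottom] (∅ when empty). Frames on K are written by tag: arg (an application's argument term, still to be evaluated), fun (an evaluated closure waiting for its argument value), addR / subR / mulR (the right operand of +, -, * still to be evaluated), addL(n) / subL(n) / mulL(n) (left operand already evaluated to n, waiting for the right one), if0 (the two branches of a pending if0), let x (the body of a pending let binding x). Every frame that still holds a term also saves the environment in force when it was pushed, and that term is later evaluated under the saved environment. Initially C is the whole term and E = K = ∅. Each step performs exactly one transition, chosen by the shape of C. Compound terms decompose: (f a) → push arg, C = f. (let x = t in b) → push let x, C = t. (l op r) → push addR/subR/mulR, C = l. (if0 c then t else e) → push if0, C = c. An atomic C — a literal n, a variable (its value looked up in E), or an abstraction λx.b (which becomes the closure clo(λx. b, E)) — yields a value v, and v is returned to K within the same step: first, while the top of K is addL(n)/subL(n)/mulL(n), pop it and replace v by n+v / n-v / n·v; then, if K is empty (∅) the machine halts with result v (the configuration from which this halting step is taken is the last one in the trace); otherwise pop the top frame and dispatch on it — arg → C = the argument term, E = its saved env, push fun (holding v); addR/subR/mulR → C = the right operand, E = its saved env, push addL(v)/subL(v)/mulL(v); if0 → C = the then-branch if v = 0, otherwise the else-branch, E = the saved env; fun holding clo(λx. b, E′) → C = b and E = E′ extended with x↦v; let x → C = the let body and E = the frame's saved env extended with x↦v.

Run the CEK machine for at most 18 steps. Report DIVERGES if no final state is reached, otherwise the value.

0. <C=(5 * ((λx. (x x)) (λx. (x x)))), E=∅, K=∅>
1. <C=5, E=∅, K=[mulR]>
2. <C=((λx. (x x)) (λx. (x x))), E=∅, K=[mulL(5)]>
3. <C=(λx. (x x)), E=∅, K=[arg :: mulL(5)]>
4. <C=(λx. (x x)), E=∅, K=[fun :: mulL(5)]>
5. <C=(x x), E={x↦clo(λx. (x x), ∅)}, K=[mulL(5)]>
6. <C=x, E={x↦clo(λx. (x x), ∅)}, K=[arg :: mulL(5)]>
7. <C=x, E={x↦clo(λx. (x x), ∅)}, K=[fun :: mulL(5)]>
… configuration repeats with period 3 (steps 5–7 recur indefinitely) …

Answer: DIVERGES (no final state within 18 steps)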